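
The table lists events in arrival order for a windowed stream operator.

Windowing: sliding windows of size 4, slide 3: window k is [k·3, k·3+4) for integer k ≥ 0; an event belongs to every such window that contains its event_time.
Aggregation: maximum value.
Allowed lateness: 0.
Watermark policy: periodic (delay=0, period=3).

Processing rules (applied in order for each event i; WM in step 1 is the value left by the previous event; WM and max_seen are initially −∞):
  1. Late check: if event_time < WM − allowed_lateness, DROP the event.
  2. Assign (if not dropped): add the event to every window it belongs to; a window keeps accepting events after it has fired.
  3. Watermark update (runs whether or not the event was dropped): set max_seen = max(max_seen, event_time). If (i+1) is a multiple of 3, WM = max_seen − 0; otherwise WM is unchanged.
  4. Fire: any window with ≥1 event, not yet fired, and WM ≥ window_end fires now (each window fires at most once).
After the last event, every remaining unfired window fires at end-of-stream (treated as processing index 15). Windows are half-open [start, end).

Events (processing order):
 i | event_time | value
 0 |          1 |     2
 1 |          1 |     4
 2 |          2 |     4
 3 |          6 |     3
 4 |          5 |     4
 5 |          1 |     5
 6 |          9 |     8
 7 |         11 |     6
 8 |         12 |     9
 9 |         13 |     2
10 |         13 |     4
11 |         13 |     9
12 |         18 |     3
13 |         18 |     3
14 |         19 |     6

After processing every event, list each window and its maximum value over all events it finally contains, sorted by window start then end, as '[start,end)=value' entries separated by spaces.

i=0 t=1 v=2: → [0,4); WM=−∞
i=1 t=1 v=4: → [0,4); WM=−∞
i=2 t=2 v=4: → [0,4); WM=2
i=3 t=6 v=3: → [6,10),[3,7); WM=2
i=4 t=5 v=4: → [3,7); WM=2
i=5 t=1 v=5: DROP (t<2-0); WM=6; [0,4) fires=4
i=6 t=9 v=8: → [9,13),[6,10); WM=6
i=7 t=11 v=6: → [9,13); WM=6
i=8 t=12 v=9: → [12,16),[9,13); WM=12; [3,7) fires=4 [6,10) fires=8
i=9 t=13 v=2: → [12,16); WM=12
i=10 t=13 v=4: → [12,16); WM=12
i=11 t=13 v=9: → [12,16); WM=13; [9,13) fires=9
i=12 t=18 v=3: → [18,22),[15,19); WM=13
i=13 t=18 v=3: → [18,22),[15,19); WM=13
i=14 t=19 v=6: → [18,22); WM=19; [12,16) fires=9 [15,19) fires=3

[0,4)=4 [3,7)=4 [6,10)=8 [9,13)=9 [12,16)=9 [15,19)=3 [18,22)=6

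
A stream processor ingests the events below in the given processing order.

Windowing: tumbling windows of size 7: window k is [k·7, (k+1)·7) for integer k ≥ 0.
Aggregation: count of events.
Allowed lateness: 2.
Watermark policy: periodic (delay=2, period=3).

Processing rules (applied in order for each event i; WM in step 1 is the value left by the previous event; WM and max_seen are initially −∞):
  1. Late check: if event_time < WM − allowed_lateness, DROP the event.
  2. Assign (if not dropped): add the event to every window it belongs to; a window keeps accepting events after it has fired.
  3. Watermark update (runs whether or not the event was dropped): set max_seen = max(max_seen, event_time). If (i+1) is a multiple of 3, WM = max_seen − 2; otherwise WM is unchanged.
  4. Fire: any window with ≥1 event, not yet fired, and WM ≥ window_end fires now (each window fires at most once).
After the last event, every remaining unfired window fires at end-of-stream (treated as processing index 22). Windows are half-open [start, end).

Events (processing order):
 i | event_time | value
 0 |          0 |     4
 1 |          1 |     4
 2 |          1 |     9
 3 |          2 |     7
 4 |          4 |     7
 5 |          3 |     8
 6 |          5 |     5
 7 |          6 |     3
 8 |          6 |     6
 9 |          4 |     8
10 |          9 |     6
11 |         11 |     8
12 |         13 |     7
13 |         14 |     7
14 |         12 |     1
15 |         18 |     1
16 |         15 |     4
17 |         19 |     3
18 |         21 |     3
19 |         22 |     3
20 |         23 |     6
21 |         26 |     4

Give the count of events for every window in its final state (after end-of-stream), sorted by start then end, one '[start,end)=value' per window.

[0,7)=10 [7,14)=4 [14,21)=4 [21,28)=4

i=0 t=0 v=4: → [0,7); WM=−∞
i=1 t=1 v=4: → [0,7); WM=−∞
i=2 t=1 v=9: → [0,7); WM=-1
i=3 t=2 v=7: → [0,7); WM=-1
i=4 t=4 v=7: → [0,7); WM=-1
i=5 t=3 v=8: → [0,7); WM=2
i=6 t=5 v=5: → [0,7); WM=2
i=7 t=6 v=3: → [0,7); WM=2
i=8 t=6 v=6: → [0,7); WM=4
i=9 t=4 v=8: → [0,7); WM=4
i=10 t=9 v=6: → [7,14); WM=4
i=11 t=11 v=8: → [7,14); WM=9; [0,7) fires=10
i=12 t=13 v=7: → [7,14); WM=9
i=13 t=14 v=7: → [14,21); WM=9
i=14 t=12 v=1: → [7,14); WM=12
i=15 t=18 v=1: → [14,21); WM=12
i=16 t=15 v=4: → [14,21); WM=12
i=17 t=19 v=3: → [14,21); WM=17; [7,14) fires=4
i=18 t=21 v=3: → [21,28); WM=17
i=19 t=22 v=3: → [21,28); WM=17
i=20 t=23 v=6: → [21,28); WM=21; [14,21) fires=4
i=21 t=26 v=4: → [21,28); WM=21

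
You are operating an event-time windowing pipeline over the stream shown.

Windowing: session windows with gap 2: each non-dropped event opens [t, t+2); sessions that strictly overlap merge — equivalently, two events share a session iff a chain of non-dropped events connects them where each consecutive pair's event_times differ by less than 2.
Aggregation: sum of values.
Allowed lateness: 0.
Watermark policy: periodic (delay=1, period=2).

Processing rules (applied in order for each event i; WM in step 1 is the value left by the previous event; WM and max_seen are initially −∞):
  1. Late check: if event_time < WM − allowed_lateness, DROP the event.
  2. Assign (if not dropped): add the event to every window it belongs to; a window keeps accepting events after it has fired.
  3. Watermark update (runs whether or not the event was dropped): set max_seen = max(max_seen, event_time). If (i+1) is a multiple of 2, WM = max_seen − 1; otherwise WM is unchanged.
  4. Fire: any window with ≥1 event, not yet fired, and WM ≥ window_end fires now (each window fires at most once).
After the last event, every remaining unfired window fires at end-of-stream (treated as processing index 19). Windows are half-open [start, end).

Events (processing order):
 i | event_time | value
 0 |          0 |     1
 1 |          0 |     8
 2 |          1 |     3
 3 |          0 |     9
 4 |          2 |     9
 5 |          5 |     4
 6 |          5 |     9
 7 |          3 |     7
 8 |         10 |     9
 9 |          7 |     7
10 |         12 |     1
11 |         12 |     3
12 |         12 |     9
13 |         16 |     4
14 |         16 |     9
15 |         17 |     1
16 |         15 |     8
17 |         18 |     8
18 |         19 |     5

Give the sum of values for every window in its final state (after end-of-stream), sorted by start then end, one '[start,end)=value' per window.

i=0 t=0 v=1: → [0,2); WM=−∞
i=1 t=0 v=8: → [0,2); WM=-1
i=2 t=1 v=3: → [0,3); WM=-1
i=3 t=0 v=9: → [0,3); WM=0
i=4 t=2 v=9: → [0,4); WM=0
i=5 t=5 v=4: → [5,7); WM=4
i=6 t=5 v=9: → [5,7); WM=4
i=7 t=3 v=7: DROP (t<4-0); WM=4
i=8 t=10 v=9: → [10,12); WM=4
i=9 t=7 v=7: → [7,9); WM=9
i=10 t=12 v=1: → [12,14); WM=9
i=11 t=12 v=3: → [12,14); WM=11
i=12 t=12 v=9: → [12,14); WM=11
i=13 t=16 v=4: → [16,18); WM=15
i=14 t=16 v=9: → [16,18); WM=15
i=15 t=17 v=1: → [16,19); WM=16
i=16 t=15 v=8: DROP (t<16-0); WM=16
i=17 t=18 v=8: → [16,20); WM=17
i=18 t=19 v=5: → [16,21); WM=17

[0,4)=30 [5,7)=13 [7,9)=7 [10,12)=9 [12,14)=13 [16,21)=27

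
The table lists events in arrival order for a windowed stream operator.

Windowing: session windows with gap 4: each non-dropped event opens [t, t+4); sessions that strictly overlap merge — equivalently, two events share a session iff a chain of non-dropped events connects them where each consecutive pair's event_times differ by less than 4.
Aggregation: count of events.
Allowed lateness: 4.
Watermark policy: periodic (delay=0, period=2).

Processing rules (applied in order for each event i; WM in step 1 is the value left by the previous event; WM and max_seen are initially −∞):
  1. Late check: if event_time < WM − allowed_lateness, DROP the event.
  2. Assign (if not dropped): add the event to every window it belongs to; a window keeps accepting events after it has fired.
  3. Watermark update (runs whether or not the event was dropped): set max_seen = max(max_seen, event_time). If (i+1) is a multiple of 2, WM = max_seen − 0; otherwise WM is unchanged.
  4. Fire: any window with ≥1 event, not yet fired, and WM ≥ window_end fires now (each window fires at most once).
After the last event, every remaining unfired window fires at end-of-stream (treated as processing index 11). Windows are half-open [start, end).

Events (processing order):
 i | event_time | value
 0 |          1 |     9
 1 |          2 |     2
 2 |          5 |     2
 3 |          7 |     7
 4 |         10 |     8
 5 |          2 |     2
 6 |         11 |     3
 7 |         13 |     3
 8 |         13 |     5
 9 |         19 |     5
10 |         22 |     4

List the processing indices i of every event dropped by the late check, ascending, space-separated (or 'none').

5

i=0 t=1 v=9: → [1,5); WM=−∞
i=1 t=2 v=2: → [1,6); WM=2
i=2 t=5 v=2: → [1,9); WM=2
i=3 t=7 v=7: → [1,11); WM=7
i=4 t=10 v=8: → [1,14); WM=7
i=5 t=2 v=2: DROP (t<7-4); WM=10
i=6 t=11 v=3: → [1,15); WM=10
i=7 t=13 v=3: → [1,17); WM=13
i=8 t=13 v=5: → [1,17); WM=13
i=9 t=19 v=5: → [19,23); WM=19
i=10 t=22 v=4: → [19,26); WM=19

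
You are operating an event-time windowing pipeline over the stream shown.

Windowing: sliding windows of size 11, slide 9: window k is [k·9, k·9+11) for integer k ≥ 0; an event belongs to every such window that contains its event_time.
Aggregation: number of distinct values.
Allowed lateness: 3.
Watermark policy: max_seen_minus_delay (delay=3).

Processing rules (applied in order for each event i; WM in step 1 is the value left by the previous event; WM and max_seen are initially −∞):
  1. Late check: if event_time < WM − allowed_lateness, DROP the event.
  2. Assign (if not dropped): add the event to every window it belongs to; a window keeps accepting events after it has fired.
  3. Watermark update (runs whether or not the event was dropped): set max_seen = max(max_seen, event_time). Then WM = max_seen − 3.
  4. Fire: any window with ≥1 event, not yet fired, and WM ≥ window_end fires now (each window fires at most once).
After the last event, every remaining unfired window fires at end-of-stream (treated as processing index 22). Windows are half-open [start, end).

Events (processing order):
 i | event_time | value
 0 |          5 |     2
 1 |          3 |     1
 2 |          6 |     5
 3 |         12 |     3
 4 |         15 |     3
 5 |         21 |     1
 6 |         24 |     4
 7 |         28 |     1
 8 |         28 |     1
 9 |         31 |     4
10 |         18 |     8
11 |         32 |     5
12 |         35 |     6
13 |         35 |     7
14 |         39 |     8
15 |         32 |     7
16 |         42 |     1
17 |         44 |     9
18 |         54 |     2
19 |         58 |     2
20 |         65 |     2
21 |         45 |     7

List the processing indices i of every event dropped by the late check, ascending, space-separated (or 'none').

10 15 21

i=0 t=5 v=2: → [0,11); WM=2
i=1 t=3 v=1: → [0,11); WM=2
i=2 t=6 v=5: → [0,11); WM=3
i=3 t=12 v=3: → [9,20); WM=9
i=4 t=15 v=3: → [9,20); WM=12; [0,11) fires=3
i=5 t=21 v=1: → [18,29); WM=18
i=6 t=24 v=4: → [18,29); WM=21; [9,20) fires=1
i=7 t=28 v=1: → [27,38),[18,29); WM=25
i=8 t=28 v=1: → [27,38),[18,29); WM=25
i=9 t=31 v=4: → [27,38); WM=28
i=10 t=18 v=8: DROP (t<28-3); WM=28
i=11 t=32 v=5: → [27,38); WM=29; [18,29) fires=2
i=12 t=35 v=6: → [27,38); WM=32
i=13 t=35 v=7: → [27,38); WM=32
i=14 t=39 v=8: → [36,47); WM=36
i=15 t=32 v=7: DROP (t<36-3); WM=36
i=16 t=42 v=1: → [36,47); WM=39; [27,38) fires=5
i=17 t=44 v=9: → [36,47); WM=41
i=18 t=54 v=2: → [54,65),[45,56); WM=51; [36,47) fires=3
i=19 t=58 v=2: → [54,65); WM=55
i=20 t=65 v=2: → [63,74); WM=62; [45,56) fires=1
i=21 t=45 v=7: DROP (t<62-3); WM=62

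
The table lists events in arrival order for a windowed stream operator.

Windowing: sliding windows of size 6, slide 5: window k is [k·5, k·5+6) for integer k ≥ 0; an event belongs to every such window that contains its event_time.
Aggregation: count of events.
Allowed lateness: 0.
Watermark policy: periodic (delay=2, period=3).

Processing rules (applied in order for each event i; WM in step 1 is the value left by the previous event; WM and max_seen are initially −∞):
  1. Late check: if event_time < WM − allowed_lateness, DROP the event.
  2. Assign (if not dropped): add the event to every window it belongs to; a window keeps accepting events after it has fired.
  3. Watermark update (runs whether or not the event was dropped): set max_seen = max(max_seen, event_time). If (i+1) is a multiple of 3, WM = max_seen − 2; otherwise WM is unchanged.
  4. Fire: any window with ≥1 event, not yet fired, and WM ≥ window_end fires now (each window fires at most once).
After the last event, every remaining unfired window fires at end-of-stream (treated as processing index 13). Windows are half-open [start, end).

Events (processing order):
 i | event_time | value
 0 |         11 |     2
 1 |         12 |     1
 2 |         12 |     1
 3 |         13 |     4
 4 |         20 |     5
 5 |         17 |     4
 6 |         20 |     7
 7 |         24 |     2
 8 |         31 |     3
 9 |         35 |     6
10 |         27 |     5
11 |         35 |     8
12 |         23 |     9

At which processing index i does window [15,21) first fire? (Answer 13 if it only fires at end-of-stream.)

i=0 t=11 v=2: → [10,16); WM=−∞
i=1 t=12 v=1: → [10,16); WM=−∞
i=2 t=12 v=1: → [10,16); WM=10
i=3 t=13 v=4: → [10,16); WM=10
i=4 t=20 v=5: → [20,26),[15,21); WM=10
i=5 t=17 v=4: → [15,21); WM=18; [10,16) fires=4
i=6 t=20 v=7: → [20,26),[15,21); WM=18
i=7 t=24 v=2: → [20,26); WM=18
i=8 t=31 v=3: → [30,36); WM=29; [15,21) fires=3 [20,26) fires=3
i=9 t=35 v=6: → [35,41),[30,36); WM=29
i=10 t=27 v=5: DROP (t<29-0); WM=29
i=11 t=35 v=8: → [35,41),[30,36); WM=33
i=12 t=23 v=9: DROP (t<33-0); WM=33

8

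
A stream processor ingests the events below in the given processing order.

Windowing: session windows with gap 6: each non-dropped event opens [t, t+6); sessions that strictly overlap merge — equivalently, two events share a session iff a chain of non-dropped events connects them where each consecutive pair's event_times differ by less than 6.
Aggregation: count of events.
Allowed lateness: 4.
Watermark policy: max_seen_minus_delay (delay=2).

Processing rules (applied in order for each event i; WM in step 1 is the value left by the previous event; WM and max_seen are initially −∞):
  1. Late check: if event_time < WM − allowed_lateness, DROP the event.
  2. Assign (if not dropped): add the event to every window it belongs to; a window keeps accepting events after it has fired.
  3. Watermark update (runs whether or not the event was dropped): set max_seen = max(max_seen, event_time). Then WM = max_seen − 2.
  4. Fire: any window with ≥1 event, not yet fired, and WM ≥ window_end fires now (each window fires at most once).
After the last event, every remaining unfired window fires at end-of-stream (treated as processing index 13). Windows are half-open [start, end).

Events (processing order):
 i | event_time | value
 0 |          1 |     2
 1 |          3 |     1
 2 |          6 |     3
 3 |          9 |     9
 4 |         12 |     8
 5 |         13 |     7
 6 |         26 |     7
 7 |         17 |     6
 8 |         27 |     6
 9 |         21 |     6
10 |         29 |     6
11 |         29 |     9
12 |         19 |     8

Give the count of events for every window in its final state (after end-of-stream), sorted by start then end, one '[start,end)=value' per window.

[1,19)=6 [21,35)=5

i=0 t=1 v=2: → [1,7); WM=-1
i=1 t=3 v=1: → [1,9); WM=1
i=2 t=6 v=3: → [1,12); WM=4
i=3 t=9 v=9: → [1,15); WM=7
i=4 t=12 v=8: → [1,18); WM=10
i=5 t=13 v=7: → [1,19); WM=11
i=6 t=26 v=7: → [26,32); WM=24
i=7 t=17 v=6: DROP (t<24-4); WM=24
i=8 t=27 v=6: → [26,33); WM=25
i=9 t=21 v=6: → [21,33); WM=25
i=10 t=29 v=6: → [21,35); WM=27
i=11 t=29 v=9: → [21,35); WM=27
i=12 t=19 v=8: DROP (t<27-4); WM=27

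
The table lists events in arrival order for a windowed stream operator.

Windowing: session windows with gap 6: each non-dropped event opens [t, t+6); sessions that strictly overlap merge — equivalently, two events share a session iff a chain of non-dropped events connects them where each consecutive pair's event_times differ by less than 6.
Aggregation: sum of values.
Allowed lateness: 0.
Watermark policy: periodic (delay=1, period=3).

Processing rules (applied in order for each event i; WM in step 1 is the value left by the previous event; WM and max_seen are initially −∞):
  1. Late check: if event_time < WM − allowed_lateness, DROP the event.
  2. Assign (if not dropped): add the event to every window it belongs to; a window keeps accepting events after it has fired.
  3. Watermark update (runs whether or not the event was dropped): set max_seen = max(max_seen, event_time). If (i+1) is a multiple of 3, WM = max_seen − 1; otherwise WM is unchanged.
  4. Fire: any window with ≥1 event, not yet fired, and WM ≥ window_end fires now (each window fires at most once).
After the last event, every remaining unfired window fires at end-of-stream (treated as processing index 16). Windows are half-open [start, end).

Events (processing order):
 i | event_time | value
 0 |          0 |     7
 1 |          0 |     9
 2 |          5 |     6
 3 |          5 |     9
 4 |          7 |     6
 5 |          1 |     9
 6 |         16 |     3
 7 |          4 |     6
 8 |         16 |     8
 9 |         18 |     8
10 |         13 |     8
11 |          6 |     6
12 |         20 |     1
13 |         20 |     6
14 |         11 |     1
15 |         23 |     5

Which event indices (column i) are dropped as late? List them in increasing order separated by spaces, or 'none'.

i=0 t=0 v=7: → [0,6); WM=−∞
i=1 t=0 v=9: → [0,6); WM=−∞
i=2 t=5 v=6: → [0,11); WM=4
i=3 t=5 v=9: → [0,11); WM=4
i=4 t=7 v=6: → [0,13); WM=4
i=5 t=1 v=9: DROP (t<4-0); WM=6
i=6 t=16 v=3: → [16,22); WM=6
i=7 t=4 v=6: DROP (t<6-0); WM=6
i=8 t=16 v=8: → [16,22); WM=15
i=9 t=18 v=8: → [16,24); WM=15
i=10 t=13 v=8: DROP (t<15-0); WM=15
i=11 t=6 v=6: DROP (t<15-0); WM=17
i=12 t=20 v=1: → [16,26); WM=17
i=13 t=20 v=6: → [16,26); WM=17
i=14 t=11 v=1: DROP (t<17-0); WM=19
i=15 t=23 v=5: → [16,29); WM=19

5 7 10 11 14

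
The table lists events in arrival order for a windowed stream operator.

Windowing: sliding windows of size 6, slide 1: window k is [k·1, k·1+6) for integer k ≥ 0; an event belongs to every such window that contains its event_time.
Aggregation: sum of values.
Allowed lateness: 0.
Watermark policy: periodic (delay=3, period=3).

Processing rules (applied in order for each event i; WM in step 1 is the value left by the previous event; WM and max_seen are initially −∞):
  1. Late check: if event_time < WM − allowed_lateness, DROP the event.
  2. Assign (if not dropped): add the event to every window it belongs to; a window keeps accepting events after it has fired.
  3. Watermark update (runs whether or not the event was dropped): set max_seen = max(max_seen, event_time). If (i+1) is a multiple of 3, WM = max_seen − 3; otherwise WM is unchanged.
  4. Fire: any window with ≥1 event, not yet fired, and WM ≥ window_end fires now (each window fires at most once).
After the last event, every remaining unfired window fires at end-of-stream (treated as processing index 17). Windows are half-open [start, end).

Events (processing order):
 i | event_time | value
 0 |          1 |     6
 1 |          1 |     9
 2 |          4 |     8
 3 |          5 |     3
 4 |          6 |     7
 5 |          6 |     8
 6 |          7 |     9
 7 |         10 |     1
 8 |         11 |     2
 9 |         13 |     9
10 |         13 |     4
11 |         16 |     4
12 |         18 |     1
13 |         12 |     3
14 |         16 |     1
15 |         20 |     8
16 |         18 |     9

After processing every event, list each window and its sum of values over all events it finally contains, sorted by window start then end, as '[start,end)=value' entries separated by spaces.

[0,6)=26 [1,7)=41 [2,8)=35 [3,9)=35 [4,10)=35 [5,11)=28 [6,12)=27 [7,13)=12 [8,14)=16 [9,15)=16 [10,16)=16 [11,17)=20 [12,18)=18 [13,19)=28 [14,20)=15 [15,21)=23 [16,22)=23 [17,23)=18 [18,24)=18 [19,25)=8 [20,26)=8

i=0 t=1 v=6: → [1,7),[0,6); WM=−∞
i=1 t=1 v=9: → [1,7),[0,6); WM=−∞
i=2 t=4 v=8: → [4,10),[3,9),[2,8),[1,7),[0,6); WM=1
i=3 t=5 v=3: → [5,11),[4,10),[3,9),[2,8),[1,7),[0,6); WM=1
i=4 t=6 v=7: → [6,12),[5,11),[4,10),[3,9),[2,8),[1,7); WM=1
i=5 t=6 v=8: → [6,12),[5,11),[4,10),[3,9),[2,8),[1,7); WM=3
i=6 t=7 v=9: → [7,13),[6,12),[5,11),[4,10),[3,9),[2,8); WM=3
i=7 t=10 v=1: → [10,16),[9,15),[8,14),[7,13),[6,12),[5,11); WM=3
i=8 t=11 v=2: → [11,17),[10,16),[9,15),[8,14),[7,13),[6,12); WM=8; [0,6) fires=26 [1,7) fires=41 [2,8) fires=35
i=9 t=13 v=9: → [13,19),[12,18),[11,17),[10,16),[9,15),[8,14); WM=8
i=10 t=13 v=4: → [13,19),[12,18),[11,17),[10,16),[9,15),[8,14); WM=8
i=11 t=16 v=4: → [16,22),[15,21),[14,20),[13,19),[12,18),[11,17); WM=13; [3,9) fires=35 [4,10) fires=35 [5,11) fires=28 [6,12) fires=27 [7,13) fires=12
i=12 t=18 v=1: → [18,24),[17,23),[16,22),[15,21),[14,20),[13,19); WM=13
i=13 t=12 v=3: DROP (t<13-0); WM=13
i=14 t=16 v=1: → [16,22),[15,21),[14,20),[13,19),[12,18),[11,17); WM=15; [8,14) fires=16 [9,15) fires=16
i=15 t=20 v=8: → [20,26),[19,25),[18,24),[17,23),[16,22),[15,21); WM=15
i=16 t=18 v=9: → [18,24),[17,23),[16,22),[15,21),[14,20),[13,19); WM=15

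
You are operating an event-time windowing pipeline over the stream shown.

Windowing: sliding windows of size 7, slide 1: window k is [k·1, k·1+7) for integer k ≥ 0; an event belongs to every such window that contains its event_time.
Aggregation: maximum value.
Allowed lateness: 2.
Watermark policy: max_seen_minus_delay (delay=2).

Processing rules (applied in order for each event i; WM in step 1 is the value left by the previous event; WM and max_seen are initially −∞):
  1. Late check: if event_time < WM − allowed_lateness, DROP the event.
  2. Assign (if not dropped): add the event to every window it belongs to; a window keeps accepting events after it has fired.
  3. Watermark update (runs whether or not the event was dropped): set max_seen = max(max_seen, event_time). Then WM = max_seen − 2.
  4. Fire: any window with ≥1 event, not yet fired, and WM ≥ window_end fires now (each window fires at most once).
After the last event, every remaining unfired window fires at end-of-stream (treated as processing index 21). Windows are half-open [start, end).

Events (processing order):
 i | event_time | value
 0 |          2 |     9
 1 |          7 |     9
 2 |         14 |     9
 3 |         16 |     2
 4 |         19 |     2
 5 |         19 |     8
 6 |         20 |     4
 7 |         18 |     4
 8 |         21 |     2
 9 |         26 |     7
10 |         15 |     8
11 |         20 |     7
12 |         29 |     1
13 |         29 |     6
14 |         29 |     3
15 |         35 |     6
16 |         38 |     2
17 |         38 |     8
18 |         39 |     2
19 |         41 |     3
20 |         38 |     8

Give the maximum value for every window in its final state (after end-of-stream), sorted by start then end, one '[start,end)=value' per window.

i=0 t=2 v=9: → [2,9),[1,8),[0,7); WM=0
i=1 t=7 v=9: → [7,14),[6,13),[5,12),[4,11),[3,10),[2,9),[1,8); WM=5
i=2 t=14 v=9: → [14,21),[13,20),[12,19),[11,18),[10,17),[9,16),[8,15); WM=12; [0,7) fires=9 [1,8) fires=9 [2,9) fires=9 [3,10) fires=9 [4,11) fires=9 [5,12) fires=9
i=3 t=16 v=2: → [16,23),[15,22),[14,21),[13,20),[12,19),[11,18),[10,17); WM=14; [6,13) fires=9 [7,14) fires=9
i=4 t=19 v=2: → [19,26),[18,25),[17,24),[16,23),[15,22),[14,21),[13,20); WM=17; [8,15) fires=9 [9,16) fires=9 [10,17) fires=9
i=5 t=19 v=8: → [19,26),[18,25),[17,24),[16,23),[15,22),[14,21),[13,20); WM=17
i=6 t=20 v=4: → [20,27),[19,26),[18,25),[17,24),[16,23),[15,22),[14,21); WM=18; [11,18) fires=9
i=7 t=18 v=4: → [18,25),[17,24),[16,23),[15,22),[14,21),[13,20),[12,19); WM=18
i=8 t=21 v=2: → [21,28),[20,27),[19,26),[18,25),[17,24),[16,23),[15,22); WM=19; [12,19) fires=9
i=9 t=26 v=7: → [26,33),[25,32),[24,31),[23,30),[22,29),[21,28),[20,27); WM=24; [13,20) fires=9 [14,21) fires=9 [15,22) fires=8 [16,23) fires=8 [17,24) fires=8
i=10 t=15 v=8: DROP (t<24-2); WM=24
i=11 t=20 v=7: DROP (t<24-2); WM=24
i=12 t=29 v=1: → [29,36),[28,35),[27,34),[26,33),[25,32),[24,31),[23,30); WM=27; [18,25) fires=8 [19,26) fires=8 [20,27) fires=7
i=13 t=29 v=6: → [29,36),[28,35),[27,34),[26,33),[25,32),[24,31),[23,30); WM=27
i=14 t=29 v=3: → [29,36),[28,35),[27,34),[26,33),[25,32),[24,31),[23,30); WM=27
i=15 t=35 v=6: → [35,42),[34,41),[33,40),[32,39),[31,38),[30,37),[29,36); WM=33; [21,28) fires=7 [22,29) fires=7 [23,30) fires=7 [24,31) fires=7 [25,32) fires=7 [26,33) fires=7
i=16 t=38 v=2: → [38,45),[37,44),[36,43),[35,42),[34,41),[33,40),[32,39); WM=36; [27,34) fires=6 [28,35) fires=6 [29,36) fires=6
i=17 t=38 v=8: → [38,45),[37,44),[36,43),[35,42),[34,41),[33,40),[32,39); WM=36
i=18 t=39 v=2: → [39,46),[38,45),[37,44),[36,43),[35,42),[34,41),[33,40); WM=37; [30,37) fires=6
i=19 t=41 v=3: → [41,48),[40,47),[39,46),[38,45),[37,44),[36,43),[35,42); WM=39; [31,38) fires=6 [32,39) fires=8
i=20 t=38 v=8: → [38,45),[37,44),[36,43),[35,42),[34,41),[33,40),[32,39); WM=39

[0,7)=9 [1,8)=9 [2,9)=9 [3,10)=9 [4,11)=9 [5,12)=9 [6,13)=9 [7,14)=9 [8,15)=9 [9,16)=9 [10,17)=9 [11,18)=9 [12,19)=9 [13,20)=9 [14,21)=9 [15,22)=8 [16,23)=8 [17,24)=8 [18,25)=8 [19,26)=8 [20,27)=7 [21,28)=7 [22,29)=7 [23,30)=7 [24,31)=7 [25,32)=7 [26,33)=7 [27,34)=6 [28,35)=6 [29,36)=6 [30,37)=6 [31,38)=6 [32,39)=8 [33,40)=8 [34,41)=8 [35,42)=8 [36,43)=8 [37,44)=8 [38,45)=8 [39,46)=3 [40,47)=3 [41,48)=3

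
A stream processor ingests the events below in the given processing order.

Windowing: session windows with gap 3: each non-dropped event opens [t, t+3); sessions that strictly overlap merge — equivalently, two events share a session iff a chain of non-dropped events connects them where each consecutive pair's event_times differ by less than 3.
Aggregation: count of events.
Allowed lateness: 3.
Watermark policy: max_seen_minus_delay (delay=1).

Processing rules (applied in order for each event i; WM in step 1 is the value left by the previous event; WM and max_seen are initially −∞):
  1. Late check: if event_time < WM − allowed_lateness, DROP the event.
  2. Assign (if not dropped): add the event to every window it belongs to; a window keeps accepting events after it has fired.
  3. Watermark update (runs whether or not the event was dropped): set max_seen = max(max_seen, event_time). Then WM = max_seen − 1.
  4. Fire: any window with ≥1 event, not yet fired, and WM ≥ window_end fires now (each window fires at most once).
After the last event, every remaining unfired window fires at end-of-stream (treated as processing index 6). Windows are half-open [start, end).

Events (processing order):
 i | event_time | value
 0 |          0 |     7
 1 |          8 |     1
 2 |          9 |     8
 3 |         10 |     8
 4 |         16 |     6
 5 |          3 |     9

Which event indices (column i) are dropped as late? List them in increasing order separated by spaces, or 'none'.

5

i=0 t=0 v=7: → [0,3); WM=-1
i=1 t=8 v=1: → [8,11); WM=7
i=2 t=9 v=8: → [8,12); WM=8
i=3 t=10 v=8: → [8,13); WM=9
i=4 t=16 v=6: → [16,19); WM=15
i=5 t=3 v=9: DROP (t<15-3); WM=15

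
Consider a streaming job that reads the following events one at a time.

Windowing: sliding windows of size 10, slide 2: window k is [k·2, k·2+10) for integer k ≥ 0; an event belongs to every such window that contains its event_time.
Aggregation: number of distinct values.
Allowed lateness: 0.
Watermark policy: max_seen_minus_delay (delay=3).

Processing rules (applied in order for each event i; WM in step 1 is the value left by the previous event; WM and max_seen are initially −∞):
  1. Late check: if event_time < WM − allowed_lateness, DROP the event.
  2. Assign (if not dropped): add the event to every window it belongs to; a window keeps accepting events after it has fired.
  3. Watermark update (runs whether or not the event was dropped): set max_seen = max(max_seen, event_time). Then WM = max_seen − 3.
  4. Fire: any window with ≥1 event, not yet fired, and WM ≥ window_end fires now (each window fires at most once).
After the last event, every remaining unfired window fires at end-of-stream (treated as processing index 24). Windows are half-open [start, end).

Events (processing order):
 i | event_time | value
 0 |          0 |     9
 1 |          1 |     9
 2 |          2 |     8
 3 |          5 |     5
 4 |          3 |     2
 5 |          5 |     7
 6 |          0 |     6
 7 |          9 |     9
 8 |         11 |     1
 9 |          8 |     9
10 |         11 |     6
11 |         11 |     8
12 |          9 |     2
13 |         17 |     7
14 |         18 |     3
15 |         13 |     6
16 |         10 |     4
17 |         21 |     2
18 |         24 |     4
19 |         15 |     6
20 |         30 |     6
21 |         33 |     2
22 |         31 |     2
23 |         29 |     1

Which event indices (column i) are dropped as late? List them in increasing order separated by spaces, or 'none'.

6 15 16 19 23

i=0 t=0 v=9: → [0,10); WM=-3
i=1 t=1 v=9: → [0,10); WM=-2
i=2 t=2 v=8: → [2,12),[0,10); WM=-1
i=3 t=5 v=5: → [4,14),[2,12),[0,10); WM=2
i=4 t=3 v=2: → [2,12),[0,10); WM=2
i=5 t=5 v=7: → [4,14),[2,12),[0,10); WM=2
i=6 t=0 v=6: DROP (t<2-0); WM=2
i=7 t=9 v=9: → [8,18),[6,16),[4,14),[2,12),[0,10); WM=6
i=8 t=11 v=1: → [10,20),[8,18),[6,16),[4,14),[2,12); WM=8
i=9 t=8 v=9: → [8,18),[6,16),[4,14),[2,12),[0,10); WM=8
i=10 t=11 v=6: → [10,20),[8,18),[6,16),[4,14),[2,12); WM=8
i=11 t=11 v=8: → [10,20),[8,18),[6,16),[4,14),[2,12); WM=8
i=12 t=9 v=2: → [8,18),[6,16),[4,14),[2,12),[0,10); WM=8
i=13 t=17 v=7: → [16,26),[14,24),[12,22),[10,20),[8,18); WM=14; [0,10) fires=5 [2,12) fires=7 [4,14) fires=7
i=14 t=18 v=3: → [18,28),[16,26),[14,24),[12,22),[10,20); WM=15
i=15 t=13 v=6: DROP (t<15-0); WM=15
i=16 t=10 v=4: DROP (t<15-0); WM=15
i=17 t=21 v=2: → [20,30),[18,28),[16,26),[14,24),[12,22); WM=18; [6,16) fires=5 [8,18) fires=6
i=18 t=24 v=4: → [24,34),[22,32),[20,30),[18,28),[16,26); WM=21; [10,20) fires=5
i=19 t=15 v=6: DROP (t<21-0); WM=21
i=20 t=30 v=6: → [30,40),[28,38),[26,36),[24,34),[22,32); WM=27; [12,22) fires=3 [14,24) fires=3 [16,26) fires=4
i=21 t=33 v=2: → [32,42),[30,40),[28,38),[26,36),[24,34); WM=30; [18,28) fires=3 [20,30) fires=2
i=22 t=31 v=2: → [30,40),[28,38),[26,36),[24,34),[22,32); WM=30
i=23 t=29 v=1: DROP (t<30-0); WM=30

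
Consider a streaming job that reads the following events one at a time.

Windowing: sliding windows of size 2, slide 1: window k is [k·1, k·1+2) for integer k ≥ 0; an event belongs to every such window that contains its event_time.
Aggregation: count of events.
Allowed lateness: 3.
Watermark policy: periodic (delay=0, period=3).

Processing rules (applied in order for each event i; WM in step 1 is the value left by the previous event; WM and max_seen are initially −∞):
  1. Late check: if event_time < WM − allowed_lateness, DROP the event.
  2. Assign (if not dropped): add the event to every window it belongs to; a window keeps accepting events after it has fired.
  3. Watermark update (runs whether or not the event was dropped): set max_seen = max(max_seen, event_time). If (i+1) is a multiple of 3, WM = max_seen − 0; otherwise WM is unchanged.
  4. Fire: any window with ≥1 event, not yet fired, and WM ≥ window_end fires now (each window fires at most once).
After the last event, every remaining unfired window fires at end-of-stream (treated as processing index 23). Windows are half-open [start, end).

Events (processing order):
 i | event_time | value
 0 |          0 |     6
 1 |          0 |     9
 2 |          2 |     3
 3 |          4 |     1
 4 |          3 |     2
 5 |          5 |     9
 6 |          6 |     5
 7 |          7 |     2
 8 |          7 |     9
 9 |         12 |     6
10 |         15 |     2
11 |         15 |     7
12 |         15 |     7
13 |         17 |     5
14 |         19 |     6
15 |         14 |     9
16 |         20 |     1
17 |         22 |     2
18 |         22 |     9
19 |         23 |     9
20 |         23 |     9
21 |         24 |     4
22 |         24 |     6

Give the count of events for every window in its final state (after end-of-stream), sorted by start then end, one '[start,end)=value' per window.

[0,2)=2 [1,3)=1 [2,4)=2 [3,5)=2 [4,6)=2 [5,7)=2 [6,8)=3 [7,9)=2 [11,13)=1 [12,14)=1 [14,16)=3 [15,17)=3 [16,18)=1 [17,19)=1 [18,20)=1 [19,21)=2 [20,22)=1 [21,23)=2 [22,24)=4 [23,25)=4 [24,26)=2

i=0 t=0 v=6: → [0,2); WM=−∞
i=1 t=0 v=9: → [0,2); WM=−∞
i=2 t=2 v=3: → [2,4),[1,3); WM=2; [0,2) fires=2
i=3 t=4 v=1: → [4,6),[3,5); WM=2
i=4 t=3 v=2: → [3,5),[2,4); WM=2
i=5 t=5 v=9: → [5,7),[4,6); WM=5; [1,3) fires=1 [2,4) fires=2 [3,5) fires=2
i=6 t=6 v=5: → [6,8),[5,7); WM=5
i=7 t=7 v=2: → [7,9),[6,8); WM=5
i=8 t=7 v=9: → [7,9),[6,8); WM=7; [4,6) fires=2 [5,7) fires=2
i=9 t=12 v=6: → [12,14),[11,13); WM=7
i=10 t=15 v=2: → [15,17),[14,16); WM=7
i=11 t=15 v=7: → [15,17),[14,16); WM=15; [6,8) fires=3 [7,9) fires=2 [11,13) fires=1 [12,14) fires=1
i=12 t=15 v=7: → [15,17),[14,16); WM=15
i=13 t=17 v=5: → [17,19),[16,18); WM=15
i=14 t=19 v=6: → [19,21),[18,20); WM=19; [14,16) fires=3 [15,17) fires=3 [16,18) fires=1 [17,19) fires=1
i=15 t=14 v=9: DROP (t<19-3); WM=19
i=16 t=20 v=1: → [20,22),[19,21); WM=19
i=17 t=22 v=2: → [22,24),[21,23); WM=22; [18,20) fires=1 [19,21) fires=2 [20,22) fires=1
i=18 t=22 v=9: → [22,24),[21,23); WM=22
i=19 t=23 v=9: → [23,25),[22,24); WM=22
i=20 t=23 v=9: → [23,25),[22,24); WM=23; [21,23) fires=2
i=21 t=24 v=4: → [24,26),[23,25); WM=23
i=22 t=24 v=6: → [24,26),[23,25); WM=23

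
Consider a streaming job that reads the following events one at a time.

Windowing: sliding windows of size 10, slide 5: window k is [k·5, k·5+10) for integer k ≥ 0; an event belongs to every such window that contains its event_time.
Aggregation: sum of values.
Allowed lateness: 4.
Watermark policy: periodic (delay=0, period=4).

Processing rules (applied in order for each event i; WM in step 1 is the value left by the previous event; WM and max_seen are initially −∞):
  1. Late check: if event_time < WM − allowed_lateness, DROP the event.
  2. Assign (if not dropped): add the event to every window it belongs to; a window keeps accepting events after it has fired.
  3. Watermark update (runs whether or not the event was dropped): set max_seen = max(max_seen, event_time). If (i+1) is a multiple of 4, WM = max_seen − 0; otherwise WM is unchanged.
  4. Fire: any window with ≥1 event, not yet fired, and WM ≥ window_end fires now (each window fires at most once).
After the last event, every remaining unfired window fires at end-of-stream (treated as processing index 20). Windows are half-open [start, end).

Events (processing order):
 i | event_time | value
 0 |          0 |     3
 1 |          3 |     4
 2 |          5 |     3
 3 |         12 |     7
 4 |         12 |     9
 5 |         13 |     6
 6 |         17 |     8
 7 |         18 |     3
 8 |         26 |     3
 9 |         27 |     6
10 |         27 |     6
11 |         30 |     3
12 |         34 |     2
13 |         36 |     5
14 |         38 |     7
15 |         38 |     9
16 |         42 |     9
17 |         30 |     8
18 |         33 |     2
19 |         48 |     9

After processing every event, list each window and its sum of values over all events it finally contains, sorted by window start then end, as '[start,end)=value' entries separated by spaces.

i=0 t=0 v=3: → [0,10); WM=−∞
i=1 t=3 v=4: → [0,10); WM=−∞
i=2 t=5 v=3: → [5,15),[0,10); WM=−∞
i=3 t=12 v=7: → [10,20),[5,15); WM=12; [0,10) fires=10
i=4 t=12 v=9: → [10,20),[5,15); WM=12
i=5 t=13 v=6: → [10,20),[5,15); WM=12
i=6 t=17 v=8: → [15,25),[10,20); WM=12
i=7 t=18 v=3: → [15,25),[10,20); WM=18; [5,15) fires=25
i=8 t=26 v=3: → [25,35),[20,30); WM=18
i=9 t=27 v=6: → [25,35),[20,30); WM=18
i=10 t=27 v=6: → [25,35),[20,30); WM=18
i=11 t=30 v=3: → [30,40),[25,35); WM=30; [10,20) fires=33 [15,25) fires=11 [20,30) fires=15
i=12 t=34 v=2: → [30,40),[25,35); WM=30
i=13 t=36 v=5: → [35,45),[30,40); WM=30
i=14 t=38 v=7: → [35,45),[30,40); WM=30
i=15 t=38 v=9: → [35,45),[30,40); WM=38; [25,35) fires=20
i=16 t=42 v=9: → [40,50),[35,45); WM=38
i=17 t=30 v=8: DROP (t<38-4); WM=38
i=18 t=33 v=2: DROP (t<38-4); WM=38
i=19 t=48 v=9: → [45,55),[40,50); WM=48; [30,40) fires=26 [35,45) fires=30

[0,10)=10 [5,15)=25 [10,20)=33 [15,25)=11 [20,30)=15 [25,35)=20 [30,40)=26 [35,45)=30 [40,50)=18 [45,55)=9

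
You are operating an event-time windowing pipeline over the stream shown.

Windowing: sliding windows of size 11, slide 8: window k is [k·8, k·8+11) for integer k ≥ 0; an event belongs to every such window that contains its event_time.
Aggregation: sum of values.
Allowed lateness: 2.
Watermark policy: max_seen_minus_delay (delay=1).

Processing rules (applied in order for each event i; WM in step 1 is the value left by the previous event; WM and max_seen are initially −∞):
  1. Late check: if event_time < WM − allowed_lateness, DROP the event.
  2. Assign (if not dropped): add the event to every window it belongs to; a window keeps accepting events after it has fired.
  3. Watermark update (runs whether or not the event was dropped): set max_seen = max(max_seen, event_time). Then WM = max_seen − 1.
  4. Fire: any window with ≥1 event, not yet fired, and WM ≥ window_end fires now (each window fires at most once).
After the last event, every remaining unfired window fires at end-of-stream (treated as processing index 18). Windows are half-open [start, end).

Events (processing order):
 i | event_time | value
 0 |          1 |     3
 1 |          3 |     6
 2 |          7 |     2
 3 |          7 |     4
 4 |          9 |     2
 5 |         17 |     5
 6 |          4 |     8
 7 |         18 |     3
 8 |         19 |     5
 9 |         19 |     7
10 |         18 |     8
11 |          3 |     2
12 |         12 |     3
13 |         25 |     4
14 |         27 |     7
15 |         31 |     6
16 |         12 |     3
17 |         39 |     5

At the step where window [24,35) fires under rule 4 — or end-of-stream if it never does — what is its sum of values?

17

i=0 t=1 v=3: → [0,11); WM=0
i=1 t=3 v=6: → [0,11); WM=2
i=2 t=7 v=2: → [0,11); WM=6
i=3 t=7 v=4: → [0,11); WM=6
i=4 t=9 v=2: → [8,19),[0,11); WM=8
i=5 t=17 v=5: → [16,27),[8,19); WM=16; [0,11) fires=17
i=6 t=4 v=8: DROP (t<16-2); WM=16
i=7 t=18 v=3: → [16,27),[8,19); WM=17
i=8 t=19 v=5: → [16,27); WM=18
i=9 t=19 v=7: → [16,27); WM=18
i=10 t=18 v=8: → [16,27),[8,19); WM=18
i=11 t=3 v=2: DROP (t<18-2); WM=18
i=12 t=12 v=3: DROP (t<18-2); WM=18
i=13 t=25 v=4: → [24,35),[16,27); WM=24; [8,19) fires=18
i=14 t=27 v=7: → [24,35); WM=26
i=15 t=31 v=6: → [24,35); WM=30; [16,27) fires=32
i=16 t=12 v=3: DROP (t<30-2); WM=30
i=17 t=39 v=5: → [32,43); WM=38; [24,35) fires=17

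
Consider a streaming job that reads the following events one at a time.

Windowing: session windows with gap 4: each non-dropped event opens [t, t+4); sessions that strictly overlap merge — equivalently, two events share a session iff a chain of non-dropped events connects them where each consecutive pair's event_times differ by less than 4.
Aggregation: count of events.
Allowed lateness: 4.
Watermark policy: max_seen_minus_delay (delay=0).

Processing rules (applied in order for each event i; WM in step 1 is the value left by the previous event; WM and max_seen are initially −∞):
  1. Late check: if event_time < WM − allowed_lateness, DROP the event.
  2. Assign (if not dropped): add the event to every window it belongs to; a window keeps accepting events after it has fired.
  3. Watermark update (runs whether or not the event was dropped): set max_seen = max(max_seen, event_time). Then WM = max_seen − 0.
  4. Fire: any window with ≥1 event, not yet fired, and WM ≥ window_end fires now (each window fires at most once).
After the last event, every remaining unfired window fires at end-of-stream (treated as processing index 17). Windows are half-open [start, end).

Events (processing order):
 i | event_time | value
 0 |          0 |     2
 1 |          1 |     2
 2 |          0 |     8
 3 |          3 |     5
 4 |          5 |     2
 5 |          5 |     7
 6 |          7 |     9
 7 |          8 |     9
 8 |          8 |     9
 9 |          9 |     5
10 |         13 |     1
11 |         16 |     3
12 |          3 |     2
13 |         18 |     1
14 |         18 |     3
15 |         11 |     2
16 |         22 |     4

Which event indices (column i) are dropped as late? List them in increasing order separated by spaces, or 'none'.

i=0 t=0 v=2: → [0,4); WM=0
i=1 t=1 v=2: → [0,5); WM=1
i=2 t=0 v=8: → [0,5); WM=1
i=3 t=3 v=5: → [0,7); WM=3
i=4 t=5 v=2: → [0,9); WM=5
i=5 t=5 v=7: → [0,9); WM=5
i=6 t=7 v=9: → [0,11); WM=7
i=7 t=8 v=9: → [0,12); WM=8
i=8 t=8 v=9: → [0,12); WM=8
i=9 t=9 v=5: → [0,13); WM=9
i=10 t=13 v=1: → [13,17); WM=13
i=11 t=16 v=3: → [13,20); WM=16
i=12 t=3 v=2: DROP (t<16-4); WM=16
i=13 t=18 v=1: → [13,22); WM=18
i=14 t=18 v=3: → [13,22); WM=18
i=15 t=11 v=2: DROP (t<18-4); WM=18
i=16 t=22 v=4: → [22,26); WM=22

12 15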